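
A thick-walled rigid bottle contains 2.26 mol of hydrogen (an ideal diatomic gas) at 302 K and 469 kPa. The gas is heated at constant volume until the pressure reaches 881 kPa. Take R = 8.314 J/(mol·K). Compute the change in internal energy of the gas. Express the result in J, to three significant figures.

ΔU ≈ 12500 J

Constant volume ⇒ W = 0, so Q = ΔU = nCᵥΔT with Cᵥ = 5R/2 = 20.79 J/(mol·K).
At constant V, T₂/T₁ = P₂/P₁ ⇒ ΔT = T₁(P₂/P₁ − 1) = 302·(881/469 − 1) = 265.3 K.
ΔU = (2.26)(20.79)(265.3) = 12462 J.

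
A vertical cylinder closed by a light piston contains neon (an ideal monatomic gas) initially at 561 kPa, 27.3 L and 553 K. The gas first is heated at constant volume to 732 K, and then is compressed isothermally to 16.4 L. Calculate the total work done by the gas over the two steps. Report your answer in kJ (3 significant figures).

W_total ≈ -10.3 kJ

Step 1 (isochoric): W = 0 (constant volume).
After step 1: P = 742.6 kPa (V unchanged).
Step 2 (isothermal): W = P₁V₁ ln(V₂/V₁) = (20273) ln(16.4/27.3) = -10331 J.
W_total = 0 − 10331 = -10331 J.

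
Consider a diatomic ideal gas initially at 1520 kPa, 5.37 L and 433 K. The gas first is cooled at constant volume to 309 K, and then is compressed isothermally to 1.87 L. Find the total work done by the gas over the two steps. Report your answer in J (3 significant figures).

Step 1 (isochoric): W = 0 (constant volume).
After step 1: P = 1085 kPa (V unchanged).
Step 2 (isothermal): W = P₁V₁ ln(V₂/V₁) = (5825) ln(1.87/5.37) = -6145 J.
W_total = 0 − 6145 = -6145 J.

W_total ≈ -6140 J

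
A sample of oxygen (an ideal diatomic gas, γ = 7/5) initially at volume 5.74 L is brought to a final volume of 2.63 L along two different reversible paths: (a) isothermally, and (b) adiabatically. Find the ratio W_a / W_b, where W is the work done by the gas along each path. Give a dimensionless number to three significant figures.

Path (a) isothermal: W = P₁V₁ ln(V₂/V₁) → W_a/(P₁V₁) = -0.7805.
Path (b) adiabatic: W = P₁V₁(1 − (V₁/V₂)^(γ−1))/(γ−1) → W_b/(P₁V₁) = -0.916.
W_a / W_b = -0.7805 / -0.916 = 0.852.

W_a / W_b ≈ 0.852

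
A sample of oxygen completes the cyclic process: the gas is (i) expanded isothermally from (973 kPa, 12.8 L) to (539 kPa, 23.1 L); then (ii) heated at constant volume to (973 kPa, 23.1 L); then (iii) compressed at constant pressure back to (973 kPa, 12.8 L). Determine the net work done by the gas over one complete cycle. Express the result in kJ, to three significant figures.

W_net ≈ -2.67 kJ

Leg (i): W = PᵢVᵢ ln(V_f/Vᵢ) = (12454) ln(23.1/12.8) = 7353 J.
Leg (ii): W = 0.
Leg (iii): W = PΔV = (973)(12.8 − 23.1) = -10022 J.
W_net = 7353 − 10022 = -2669 J.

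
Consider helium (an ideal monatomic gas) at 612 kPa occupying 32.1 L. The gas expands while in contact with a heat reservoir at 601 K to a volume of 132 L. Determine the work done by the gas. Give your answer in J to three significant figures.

Isothermal: W = nRT ln(V₂/V₁) = P₁V₁ ln(V₂/V₁).
P₁V₁ = (612 kPa)(32.1 L) = 19645 J.
W = 19645 × ln(132/32.1) = 19645 × 1.414
W_by_gas = 27777 J.

W ≈ 27800 J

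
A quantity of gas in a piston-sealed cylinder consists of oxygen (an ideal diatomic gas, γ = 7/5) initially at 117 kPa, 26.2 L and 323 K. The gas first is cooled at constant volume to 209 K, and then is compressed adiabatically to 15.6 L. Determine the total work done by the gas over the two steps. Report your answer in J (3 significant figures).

W_total ≈ -1140 J

Step 1 (isochoric): W = 0 (constant volume).
After step 1: P = 75.71 kPa (V unchanged).
Step 2 (adiabatic): W = (P₁V₁ − P₂V₂)/(γ−1) = (1983 − 2441)/0.4 = -1143 J.
W_total = 0 − 1143 = -1143 J.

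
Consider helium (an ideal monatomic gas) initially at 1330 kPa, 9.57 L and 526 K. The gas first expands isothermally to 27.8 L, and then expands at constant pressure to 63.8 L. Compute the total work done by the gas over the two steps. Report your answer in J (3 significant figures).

W_total ≈ 30100 J

Step 1 (isothermal): W = P₁V₁ ln(V₂/V₁) = (12728) ln(27.8/9.57) = 13573 J.
After step 1: P = 457.8 kPa, V = 27.8 L, T = 526 K.
Step 2 (isobaric): W = PΔV = (457.8 kPa)(63.8 − 27.8 L) = 16482 J.
W_total = 13573 + 16482 = 30056 J.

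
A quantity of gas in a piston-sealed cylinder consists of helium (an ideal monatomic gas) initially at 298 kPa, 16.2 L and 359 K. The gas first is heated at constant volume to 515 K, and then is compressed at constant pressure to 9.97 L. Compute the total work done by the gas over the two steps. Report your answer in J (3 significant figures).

Step 1 (isochoric): W = 0 (constant volume).
After step 1: P = 427.5 kPa (V unchanged).
Step 2 (isobaric): W = PΔV = (427.5 kPa)(9.97 − 16.2 L) = -2663 J.
W_total = 0 − 2663 = -2663 J.

W_total ≈ -2660 J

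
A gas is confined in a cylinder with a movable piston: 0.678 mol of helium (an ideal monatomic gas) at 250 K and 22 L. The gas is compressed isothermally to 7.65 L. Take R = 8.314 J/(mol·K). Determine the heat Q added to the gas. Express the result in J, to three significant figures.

Q ≈ -1490 J

Isothermal ⇒ ΔU = 0, so Q = W = nRT ln(V₂/V₁).
Q = (0.678)(8.314)(250) ln(7.65/22) = 1409 × -1.056 = -1489 J.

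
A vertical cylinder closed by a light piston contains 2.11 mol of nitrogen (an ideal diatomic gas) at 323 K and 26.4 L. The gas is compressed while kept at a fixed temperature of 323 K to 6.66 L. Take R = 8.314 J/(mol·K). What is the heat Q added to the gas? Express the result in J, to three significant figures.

Isothermal ⇒ ΔU = 0, so Q = W = nRT ln(V₂/V₁).
Q = (2.11)(8.314)(323) ln(6.66/26.4) = 5666 × -1.377 = -7804 J.

Q ≈ -7800 J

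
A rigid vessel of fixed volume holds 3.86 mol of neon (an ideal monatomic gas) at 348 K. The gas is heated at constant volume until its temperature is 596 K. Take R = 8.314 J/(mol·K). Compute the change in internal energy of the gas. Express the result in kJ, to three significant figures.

Constant volume ⇒ W = 0, so Q = ΔU = nCᵥΔT with Cᵥ = 3R/2 = 12.47 J/(mol·K).
ΔU = (3.86)(12.47)(596 − 348) = 11938 J.

ΔU ≈ 11.9 kJ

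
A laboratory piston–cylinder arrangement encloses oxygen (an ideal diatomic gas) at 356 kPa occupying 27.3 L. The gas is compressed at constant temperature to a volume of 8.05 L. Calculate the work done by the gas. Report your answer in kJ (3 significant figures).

W ≈ -11.9 kJ

Isothermal: W = nRT ln(V₂/V₁) = P₁V₁ ln(V₂/V₁).
P₁V₁ = (356 kPa)(27.3 L) = 9719 J.
W = 9719 × ln(8.05/27.3) = 9719 × -1.221
W_by_gas = -11869 J.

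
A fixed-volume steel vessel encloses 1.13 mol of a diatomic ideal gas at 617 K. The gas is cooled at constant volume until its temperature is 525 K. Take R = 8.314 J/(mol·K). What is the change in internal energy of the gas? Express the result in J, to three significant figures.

Constant volume ⇒ W = 0, so Q = ΔU = nCᵥΔT with Cᵥ = 5R/2 = 20.79 J/(mol·K).
ΔU = (1.13)(20.79)(525 − 617) = -2161 J.

ΔU ≈ -2160 J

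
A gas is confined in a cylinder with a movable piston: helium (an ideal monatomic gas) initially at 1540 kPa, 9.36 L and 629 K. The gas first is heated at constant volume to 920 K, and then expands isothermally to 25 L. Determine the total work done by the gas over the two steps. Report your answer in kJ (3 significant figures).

Step 1 (isochoric): W = 0 (constant volume).
After step 1: P = 2252 kPa (V unchanged).
Step 2 (isothermal): W = P₁V₁ ln(V₂/V₁) = (21083) ln(25/9.36) = 20713 J.
W_total = 0 + 20713 = 20713 J.

W_total ≈ 20.7 kJ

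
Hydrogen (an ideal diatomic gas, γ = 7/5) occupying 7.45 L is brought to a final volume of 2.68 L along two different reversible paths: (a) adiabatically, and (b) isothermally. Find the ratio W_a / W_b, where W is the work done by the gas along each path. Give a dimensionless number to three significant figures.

W_a / W_b ≈ 1.24

Path (a) adiabatic: W = P₁V₁(1 − (V₁/V₂)^(γ−1))/(γ−1) → W_a/(P₁V₁) = -1.263.
Path (b) isothermal: W = P₁V₁ ln(V₂/V₁) → W_b/(P₁V₁) = -1.022.
W_a / W_b = -1.263 / -1.022 = 1.235.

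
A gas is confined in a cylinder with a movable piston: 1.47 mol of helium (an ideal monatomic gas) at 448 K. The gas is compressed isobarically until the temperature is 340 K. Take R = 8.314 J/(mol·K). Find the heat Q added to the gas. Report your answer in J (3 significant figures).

Isobaric: W = nRΔT = (1.47)(8.314)(-108) = -1320 J.
ΔU = nCᵥΔT with Cᵥ = 3R/2: ΔU = (1.47)(12.47)(-108) = -1980 J.
Q = ΔU + W = -1980 − 1320 = -3300 J.

Q ≈ -3300 J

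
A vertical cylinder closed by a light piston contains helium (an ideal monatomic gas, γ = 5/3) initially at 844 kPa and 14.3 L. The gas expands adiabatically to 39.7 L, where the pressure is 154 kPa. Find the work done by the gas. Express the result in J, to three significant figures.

W ≈ 8930 J

Adiabatic: W = (P₁V₁ − P₂V₂)/(γ − 1) with γ = 5/3.
P₁V₁ = 12069 J, P₂V₂ = 6114 J.
W = (12069 − 6114) / 0.6667 = 8933 J.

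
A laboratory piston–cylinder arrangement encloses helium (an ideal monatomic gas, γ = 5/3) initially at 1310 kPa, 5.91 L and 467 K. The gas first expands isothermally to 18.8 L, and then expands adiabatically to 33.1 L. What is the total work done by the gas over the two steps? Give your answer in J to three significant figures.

W_total ≈ 12600 J

Step 1 (isothermal): W = P₁V₁ ln(V₂/V₁) = (7742) ln(18.8/5.91) = 8959 J.
After step 1: P = 411.8 kPa, V = 18.8 L, T = 467 K.
Step 2 (adiabatic): W = (P₁V₁ − P₂V₂)/(γ−1) = (7742 − 5310)/0.667 = 3648 J.
W_total = 8959 + 3648 = 12608 J.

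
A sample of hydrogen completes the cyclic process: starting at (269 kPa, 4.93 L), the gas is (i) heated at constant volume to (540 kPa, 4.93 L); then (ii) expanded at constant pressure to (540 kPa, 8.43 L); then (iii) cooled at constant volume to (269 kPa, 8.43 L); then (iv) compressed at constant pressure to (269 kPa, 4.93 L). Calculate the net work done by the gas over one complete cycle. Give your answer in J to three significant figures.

Constant-volume legs do no work.
W(ii) = (540)(8.43 − 4.93) = 1890 J; W(iv) = (269)(4.93 − 8.43) = -941.5 J.
W_net = 1890 − 941.5 = 948.5 J (the clockwise enclosed area).

W_net ≈ 948 J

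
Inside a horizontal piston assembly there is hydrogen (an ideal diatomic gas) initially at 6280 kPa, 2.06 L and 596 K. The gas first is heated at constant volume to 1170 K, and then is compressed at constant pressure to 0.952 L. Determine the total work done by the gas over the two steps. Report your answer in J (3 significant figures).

W_total ≈ -13700 J

Step 1 (isochoric): W = 0 (constant volume).
After step 1: P = 12328 kPa (V unchanged).
Step 2 (isobaric): W = PΔV = (12328 kPa)(0.952 − 2.06 L) = -13660 J.
W_total = 0 − 13660 = -13660 J.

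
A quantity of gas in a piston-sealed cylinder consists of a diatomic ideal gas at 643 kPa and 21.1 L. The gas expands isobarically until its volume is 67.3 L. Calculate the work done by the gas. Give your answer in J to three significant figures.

W ≈ 29700 J

Isobaric: W = P ΔV.
W = (643 kPa)(67.3 − 21.1 L) = (643)(46.2) = 29707 J.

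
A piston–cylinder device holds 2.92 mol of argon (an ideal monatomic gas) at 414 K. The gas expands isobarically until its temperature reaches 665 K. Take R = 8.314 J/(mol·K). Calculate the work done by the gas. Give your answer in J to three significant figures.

W ≈ 6090 J

Isobaric: W = P ΔV = nR ΔT.
W = (2.92)(8.314)(665 − 414) = 6093 J.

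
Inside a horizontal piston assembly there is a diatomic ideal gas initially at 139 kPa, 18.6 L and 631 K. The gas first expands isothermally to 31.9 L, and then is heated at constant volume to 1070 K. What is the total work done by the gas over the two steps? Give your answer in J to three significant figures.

W_total ≈ 1390 J

Step 1 (isothermal): W = P₁V₁ ln(V₂/V₁) = (2585) ln(31.9/18.6) = 1395 J.
Step 2 (isochoric): W = 0 (constant volume).
W_total = 1395 + 0 = 1395 J.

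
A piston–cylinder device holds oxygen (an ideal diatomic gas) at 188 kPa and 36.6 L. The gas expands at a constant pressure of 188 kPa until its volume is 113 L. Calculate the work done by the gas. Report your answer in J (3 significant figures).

Isobaric: W = P ΔV.
W = (188 kPa)(113 − 36.6 L) = (188)(76.4) = 14363 J.

W ≈ 14400 J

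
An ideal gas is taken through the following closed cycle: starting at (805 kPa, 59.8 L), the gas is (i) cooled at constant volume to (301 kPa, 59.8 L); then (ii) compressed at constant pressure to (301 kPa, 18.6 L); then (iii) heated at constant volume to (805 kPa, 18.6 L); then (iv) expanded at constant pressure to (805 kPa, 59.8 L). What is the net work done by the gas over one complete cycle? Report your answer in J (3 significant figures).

Constant-volume legs do no work.
W(ii) = (301)(18.6 − 59.8) = -12401 J; W(iv) = (805)(59.8 − 18.6) = 33166 J.
W_net = -12401 + 33166 = 20765 J (the clockwise enclosed area).

W_net ≈ 20800 J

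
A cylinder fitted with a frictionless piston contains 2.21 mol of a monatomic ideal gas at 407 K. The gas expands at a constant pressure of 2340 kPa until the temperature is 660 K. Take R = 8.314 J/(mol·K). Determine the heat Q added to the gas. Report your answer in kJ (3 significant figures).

Isobaric: W = nRΔT = (2.21)(8.314)(253) = 4649 J.
ΔU = nCᵥΔT with Cᵥ = 3R/2: ΔU = (2.21)(12.47)(253) = 6973 J.
Q = ΔU + W = 6973 + 4649 = 11622 J.

Q ≈ 11.6 kJ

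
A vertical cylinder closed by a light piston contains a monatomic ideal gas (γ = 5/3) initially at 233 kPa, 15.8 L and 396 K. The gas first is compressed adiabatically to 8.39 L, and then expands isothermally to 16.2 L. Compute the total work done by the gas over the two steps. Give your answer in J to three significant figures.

W_total ≈ 795 J

Step 1 (adiabatic): W = (P₁V₁ − P₂V₂)/(γ−1) = (3681 − 5614)/0.667 = -2899 J.
After step 1: P = 669.1 kPa, V = 8.39 L, T = 603.9 K.
Step 2 (isothermal): W = P₁V₁ ln(V₂/V₁) = (5614) ln(16.2/8.39) = 3694 J.
W_total = -2899 + 3694 = 794.9 J.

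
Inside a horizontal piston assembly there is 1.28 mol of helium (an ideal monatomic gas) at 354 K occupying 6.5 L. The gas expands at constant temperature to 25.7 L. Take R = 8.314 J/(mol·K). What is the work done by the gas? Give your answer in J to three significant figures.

Isothermal: W = nRT ln(V₂/V₁).
W = (1.28)(8.314)(354) × ln(25.7/6.5)
  = 3767 × 1.375
W_by_gas = 5179 J.

W ≈ 5180 J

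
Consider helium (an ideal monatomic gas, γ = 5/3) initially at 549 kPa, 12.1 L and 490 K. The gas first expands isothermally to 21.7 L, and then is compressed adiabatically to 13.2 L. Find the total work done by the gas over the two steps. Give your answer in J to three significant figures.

W_total ≈ -35.0 J

Step 1 (isothermal): W = P₁V₁ ln(V₂/V₁) = (6643) ln(21.7/12.1) = 3880 J.
After step 1: P = 306.1 kPa, V = 21.7 L, T = 490 K.
Step 2 (adiabatic): W = (P₁V₁ − P₂V₂)/(γ−1) = (6643 − 9253)/0.667 = -3915 J.
W_total = 3880 − 3915 = -34.96 J.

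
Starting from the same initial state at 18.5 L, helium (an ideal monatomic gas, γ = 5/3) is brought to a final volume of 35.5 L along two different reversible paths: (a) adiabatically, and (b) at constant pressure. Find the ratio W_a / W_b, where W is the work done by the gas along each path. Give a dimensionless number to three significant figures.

Path (a) adiabatic: W = P₁V₁(1 − (V₁/V₂)^(γ−1))/(γ−1) → W_a/(P₁V₁) = 0.5286.
Path (b) isobaric: W = P₁(V₂ − V₁) → W_b/(P₁V₁) = 0.9189.
W_a / W_b = 0.5286 / 0.9189 = 0.5753.

W_a / W_b ≈ 0.575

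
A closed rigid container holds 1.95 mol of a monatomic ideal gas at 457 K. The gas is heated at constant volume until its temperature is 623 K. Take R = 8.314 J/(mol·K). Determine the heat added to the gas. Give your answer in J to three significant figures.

Q ≈ 4040 J

Constant volume ⇒ W = 0, so Q = ΔU = nCᵥΔT with Cᵥ = 3R/2 = 12.47 J/(mol·K).
ΔU = (1.95)(12.47)(623 − 457) = 4037 J.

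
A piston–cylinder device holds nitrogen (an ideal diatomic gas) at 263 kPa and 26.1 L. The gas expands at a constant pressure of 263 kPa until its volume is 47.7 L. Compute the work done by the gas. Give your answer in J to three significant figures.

Isobaric: W = P ΔV.
W = (263 kPa)(47.7 − 26.1 L) = (263)(21.6) = 5681 J.

W ≈ 5680 J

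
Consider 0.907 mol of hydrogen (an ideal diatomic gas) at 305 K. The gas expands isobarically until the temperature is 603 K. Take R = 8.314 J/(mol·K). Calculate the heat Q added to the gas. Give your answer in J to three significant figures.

Isobaric: W = nRΔT = (0.907)(8.314)(298) = 2247 J.
ΔU = nCᵥΔT with Cᵥ = 5R/2: ΔU = (0.907)(20.79)(298) = 5618 J.
Q = ΔU + W = 5618 + 2247 = 7865 J.

Q ≈ 7870 J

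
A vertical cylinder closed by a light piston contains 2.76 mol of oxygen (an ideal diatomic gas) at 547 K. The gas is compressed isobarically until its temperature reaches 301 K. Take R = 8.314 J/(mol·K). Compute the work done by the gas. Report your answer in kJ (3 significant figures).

Isobaric: W = P ΔV = nR ΔT.
W = (2.76)(8.314)(301 − 547) = -5645 J.

W ≈ -5.64 kJ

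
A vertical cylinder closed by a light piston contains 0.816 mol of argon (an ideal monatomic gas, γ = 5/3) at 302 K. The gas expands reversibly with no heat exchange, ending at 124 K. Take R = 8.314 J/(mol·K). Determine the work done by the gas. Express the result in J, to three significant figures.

W ≈ 1810 J

Adiabatic ⇒ Q = 0, so W_by = −ΔU = nCᵥ(T₁ − T₂).
Cᵥ = 3R/2 = 12.47 J/(mol·K).
W = (0.816)(12.47)(302 − 124) = 1811 J.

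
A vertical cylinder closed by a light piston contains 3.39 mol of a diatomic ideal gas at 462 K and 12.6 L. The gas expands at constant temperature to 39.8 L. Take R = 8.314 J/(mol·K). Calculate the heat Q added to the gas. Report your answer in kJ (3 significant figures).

Q ≈ 15.0 kJ

Isothermal ⇒ ΔU = 0, so Q = W = nRT ln(V₂/V₁).
Q = (3.39)(8.314)(462) ln(39.8/12.6) = 13021 × 1.15 = 14977 J.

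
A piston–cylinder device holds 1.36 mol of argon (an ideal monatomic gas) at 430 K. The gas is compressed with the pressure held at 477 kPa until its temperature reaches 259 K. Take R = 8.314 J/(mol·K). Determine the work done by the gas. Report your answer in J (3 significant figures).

W ≈ -1930 J

Isobaric: W = P ΔV = nR ΔT.
W = (1.36)(8.314)(259 − 430) = -1934 J.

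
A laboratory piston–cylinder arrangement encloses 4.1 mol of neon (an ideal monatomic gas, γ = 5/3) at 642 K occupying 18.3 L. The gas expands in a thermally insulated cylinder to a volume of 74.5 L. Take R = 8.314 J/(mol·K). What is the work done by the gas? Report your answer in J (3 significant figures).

Adiabatic: TV^(γ−1) = const with γ = 5/3.
T₂ = T₁ (V₁/V₂)^(γ−1) = 642 × (18.3/74.5)^0.667 = 642 × 0.3922 = 251.8 K.
W_by = nCᵥ(T₁ − T₂) = (4.1)(12.47)(642 − 251.8) = 19951 J.

W ≈ 20000 J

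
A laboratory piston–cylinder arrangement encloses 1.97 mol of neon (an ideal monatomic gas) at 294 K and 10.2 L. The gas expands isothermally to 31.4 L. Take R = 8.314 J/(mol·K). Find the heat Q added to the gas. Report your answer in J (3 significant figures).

Q ≈ 5410 J

Isothermal ⇒ ΔU = 0, so Q = W = nRT ln(V₂/V₁).
Q = (1.97)(8.314)(294) ln(31.4/10.2) = 4815 × 1.124 = 5414 J.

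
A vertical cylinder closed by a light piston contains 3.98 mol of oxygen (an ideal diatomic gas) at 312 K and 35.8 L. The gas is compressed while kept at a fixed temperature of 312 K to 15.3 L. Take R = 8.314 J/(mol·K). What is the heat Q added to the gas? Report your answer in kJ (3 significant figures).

Isothermal ⇒ ΔU = 0, so Q = W = nRT ln(V₂/V₁).
Q = (3.98)(8.314)(312) ln(15.3/35.8) = 10324 × -0.8501 = -8776 J.

Q ≈ -8.78 kJ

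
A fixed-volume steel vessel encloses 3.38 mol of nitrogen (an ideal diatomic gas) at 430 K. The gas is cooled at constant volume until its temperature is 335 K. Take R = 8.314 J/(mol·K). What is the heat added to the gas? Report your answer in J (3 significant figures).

Constant volume ⇒ W = 0, so Q = ΔU = nCᵥΔT with Cᵥ = 5R/2 = 20.79 J/(mol·K).
ΔU = (3.38)(20.79)(335 − 430) = -6674 J.

Q ≈ -6670 J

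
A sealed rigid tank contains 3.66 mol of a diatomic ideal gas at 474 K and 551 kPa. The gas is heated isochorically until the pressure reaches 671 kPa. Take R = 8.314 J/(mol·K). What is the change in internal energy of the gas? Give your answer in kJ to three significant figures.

ΔU ≈ 7.85 kJ

Constant volume ⇒ W = 0, so Q = ΔU = nCᵥΔT with Cᵥ = 5R/2 = 20.79 J/(mol·K).
At constant V, T₂/T₁ = P₂/P₁ ⇒ ΔT = T₁(P₂/P₁ − 1) = 474·(671/551 − 1) = 103.2 K.
ΔU = (3.66)(20.79)(103.2) = 7853 J.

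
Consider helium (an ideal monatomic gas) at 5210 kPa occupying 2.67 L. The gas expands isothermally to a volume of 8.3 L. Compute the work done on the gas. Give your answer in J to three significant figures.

Isothermal: W = nRT ln(V₂/V₁) = P₁V₁ ln(V₂/V₁).
P₁V₁ = (5210 kPa)(2.67 L) = 13911 J.
W = 13911 × ln(8.3/2.67) = 13911 × 1.134
W_by_gas = 15777 J; work on gas = −W_by = -15777 J.

W ≈ -15800 J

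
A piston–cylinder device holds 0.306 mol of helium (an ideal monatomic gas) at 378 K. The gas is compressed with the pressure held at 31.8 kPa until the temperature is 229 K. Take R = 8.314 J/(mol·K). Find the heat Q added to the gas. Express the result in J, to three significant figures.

Q ≈ -948 J

Isobaric: W = nRΔT = (0.306)(8.314)(-149) = -379.1 J.
ΔU = nCᵥΔT with Cᵥ = 3R/2: ΔU = (0.306)(12.47)(-149) = -568.6 J.
Q = ΔU + W = -568.6 − 379.1 = -947.7 J.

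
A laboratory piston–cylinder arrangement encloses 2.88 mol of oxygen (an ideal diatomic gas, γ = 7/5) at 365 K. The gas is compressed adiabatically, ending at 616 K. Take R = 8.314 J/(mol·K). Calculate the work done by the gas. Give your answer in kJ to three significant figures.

W ≈ -15.0 kJ

Adiabatic ⇒ Q = 0, so W_by = −ΔU = nCᵥ(T₁ − T₂).
Cᵥ = 5R/2 = 20.79 J/(mol·K).
W = (2.88)(20.79)(365 − 616) = -15025 J.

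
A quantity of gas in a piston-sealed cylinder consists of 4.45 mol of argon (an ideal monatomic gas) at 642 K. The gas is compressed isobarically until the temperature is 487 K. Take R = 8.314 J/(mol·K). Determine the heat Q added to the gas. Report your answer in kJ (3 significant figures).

Q ≈ -14.3 kJ

Isobaric: W = nRΔT = (4.45)(8.314)(-155) = -5735 J.
ΔU = nCᵥΔT with Cᵥ = 3R/2: ΔU = (4.45)(12.47)(-155) = -8602 J.
Q = ΔU + W = -8602 − 5735 = -14336 J.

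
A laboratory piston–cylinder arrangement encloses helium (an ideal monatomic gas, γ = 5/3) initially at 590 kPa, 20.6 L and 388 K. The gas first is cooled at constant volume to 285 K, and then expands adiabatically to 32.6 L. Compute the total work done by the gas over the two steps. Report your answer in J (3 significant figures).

Step 1 (isochoric): W = 0 (constant volume).
After step 1: P = 433.4 kPa (V unchanged).
Step 2 (adiabatic): W = (P₁V₁ − P₂V₂)/(γ−1) = (8928 − 6574)/0.667 = 3530 J.
W_total = 0 + 3530 = 3530 J.

W_total ≈ 3530 J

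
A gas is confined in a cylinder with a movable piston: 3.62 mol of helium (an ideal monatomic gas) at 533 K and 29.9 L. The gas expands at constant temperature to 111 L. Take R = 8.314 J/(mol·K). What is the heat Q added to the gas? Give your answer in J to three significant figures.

Isothermal ⇒ ΔU = 0, so Q = W = nRT ln(V₂/V₁).
Q = (3.62)(8.314)(533) ln(111/29.9) = 16042 × 1.312 = 21041 J.

Q ≈ 21000 J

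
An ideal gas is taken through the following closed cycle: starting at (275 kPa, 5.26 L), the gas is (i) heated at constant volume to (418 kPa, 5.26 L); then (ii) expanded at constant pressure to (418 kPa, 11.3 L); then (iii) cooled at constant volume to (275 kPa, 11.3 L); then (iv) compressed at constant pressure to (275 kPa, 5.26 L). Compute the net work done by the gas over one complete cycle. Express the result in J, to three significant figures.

W_net ≈ 864 J

Constant-volume legs do no work.
W(ii) = (418)(11.3 − 5.26) = 2525 J; W(iv) = (275)(5.26 − 11.3) = -1661 J.
W_net = 2525 − 1661 = 863.7 J (the clockwise enclosed area).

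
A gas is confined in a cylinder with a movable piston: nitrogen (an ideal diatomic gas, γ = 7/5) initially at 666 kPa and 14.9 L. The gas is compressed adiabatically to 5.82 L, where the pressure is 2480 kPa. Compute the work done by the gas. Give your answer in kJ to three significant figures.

W ≈ -11.3 kJ

Adiabatic: W = (P₁V₁ − P₂V₂)/(γ − 1) with γ = 7/5.
P₁V₁ = 9923 J, P₂V₂ = 14434 J.
W = (9923 − 14434) / 0.4 = -11276 J.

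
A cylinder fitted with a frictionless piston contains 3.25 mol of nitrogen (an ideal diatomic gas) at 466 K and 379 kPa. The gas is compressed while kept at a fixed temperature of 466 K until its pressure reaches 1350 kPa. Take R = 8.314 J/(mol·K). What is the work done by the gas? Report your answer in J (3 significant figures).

W ≈ -16000 J

Isothermal process: W = nRT ln(V₂/V₁) = nRT ln(P₁/P₂).
W = (3.25)(8.314)(466) × ln(379/1350)
  = 12592 × ln(0.2807) = 12592 × -1.27
W_by_gas = -15995 J.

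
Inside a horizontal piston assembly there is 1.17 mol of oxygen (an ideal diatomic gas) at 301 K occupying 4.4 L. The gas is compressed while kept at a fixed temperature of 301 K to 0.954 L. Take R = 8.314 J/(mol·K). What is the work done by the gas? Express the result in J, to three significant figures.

Isothermal: W = nRT ln(V₂/V₁).
W = (1.17)(8.314)(301) × ln(0.954/4.4)
  = 2928 × -1.529
W_by_gas = -4476 J.

W ≈ -4480 J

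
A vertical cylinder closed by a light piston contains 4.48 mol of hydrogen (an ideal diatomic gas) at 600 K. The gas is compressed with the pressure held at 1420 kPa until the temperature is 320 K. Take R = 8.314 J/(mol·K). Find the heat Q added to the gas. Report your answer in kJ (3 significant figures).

Q ≈ -36.5 kJ

Isobaric: W = nRΔT = (4.48)(8.314)(-280) = -10429 J.
ΔU = nCᵥΔT with Cᵥ = 5R/2: ΔU = (4.48)(20.79)(-280) = -26073 J.
Q = ΔU + W = -26073 − 10429 = -36502 J.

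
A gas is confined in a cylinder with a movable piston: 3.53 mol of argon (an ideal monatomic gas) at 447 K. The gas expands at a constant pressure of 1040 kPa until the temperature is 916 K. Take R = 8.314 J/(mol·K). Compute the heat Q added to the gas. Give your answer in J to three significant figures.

Q ≈ 34400 J

Isobaric: W = nRΔT = (3.53)(8.314)(469) = 13764 J.
ΔU = nCᵥΔT with Cᵥ = 3R/2: ΔU = (3.53)(12.47)(469) = 20647 J.
Q = ΔU + W = 20647 + 13764 = 34411 J.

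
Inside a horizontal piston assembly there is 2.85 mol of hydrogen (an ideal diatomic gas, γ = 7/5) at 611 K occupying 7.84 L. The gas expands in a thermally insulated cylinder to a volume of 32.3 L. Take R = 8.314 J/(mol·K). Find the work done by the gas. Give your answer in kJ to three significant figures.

Adiabatic: TV^(γ−1) = const with γ = 7/5.
T₂ = T₁ (V₁/V₂)^(γ−1) = 611 × (7.84/32.3)^0.4 = 611 × 0.5676 = 346.8 K.
W_by = nCᵥ(T₁ − T₂) = (2.85)(20.79)(611 − 346.8) = 15650 J.

W ≈ 15.7 kJ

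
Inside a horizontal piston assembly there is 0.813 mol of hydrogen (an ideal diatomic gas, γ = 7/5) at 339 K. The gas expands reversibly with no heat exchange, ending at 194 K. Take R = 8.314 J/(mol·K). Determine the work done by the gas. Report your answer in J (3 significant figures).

W ≈ 2450 J

Adiabatic ⇒ Q = 0, so W_by = −ΔU = nCᵥ(T₁ − T₂).
Cᵥ = 5R/2 = 20.79 J/(mol·K).
W = (0.813)(20.79)(339 − 194) = 2450 J.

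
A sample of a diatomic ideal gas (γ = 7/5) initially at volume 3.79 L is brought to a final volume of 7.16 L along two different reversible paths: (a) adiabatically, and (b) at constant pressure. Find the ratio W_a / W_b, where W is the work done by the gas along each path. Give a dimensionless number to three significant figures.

W_a / W_b ≈ 0.632

Path (a) adiabatic: W = P₁V₁(1 − (V₁/V₂)^(γ−1))/(γ−1) → W_a/(P₁V₁) = 0.5617.
Path (b) isobaric: W = P₁(V₂ − V₁) → W_b/(P₁V₁) = 0.8892.
W_a / W_b = 0.5617 / 0.8892 = 0.6317.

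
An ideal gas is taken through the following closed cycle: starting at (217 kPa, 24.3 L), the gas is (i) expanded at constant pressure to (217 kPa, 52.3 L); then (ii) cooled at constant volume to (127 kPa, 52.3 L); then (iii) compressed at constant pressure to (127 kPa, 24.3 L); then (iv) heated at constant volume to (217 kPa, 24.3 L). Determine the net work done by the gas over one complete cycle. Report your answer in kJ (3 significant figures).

W_net ≈ 2.52 kJ

Constant-volume legs do no work.
W(i) = (217)(52.3 − 24.3) = 6076 J; W(iii) = (127)(24.3 − 52.3) = -3556 J.
W_net = 6076 − 3556 = 2520 J (the clockwise enclosed area).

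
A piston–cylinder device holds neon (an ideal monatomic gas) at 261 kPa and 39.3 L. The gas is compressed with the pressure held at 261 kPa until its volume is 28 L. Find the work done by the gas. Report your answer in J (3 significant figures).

W ≈ -2950 J

Isobaric: W = P ΔV.
W = (261 kPa)(28 − 39.3 L) = (261)(-11.3) = -2949 J.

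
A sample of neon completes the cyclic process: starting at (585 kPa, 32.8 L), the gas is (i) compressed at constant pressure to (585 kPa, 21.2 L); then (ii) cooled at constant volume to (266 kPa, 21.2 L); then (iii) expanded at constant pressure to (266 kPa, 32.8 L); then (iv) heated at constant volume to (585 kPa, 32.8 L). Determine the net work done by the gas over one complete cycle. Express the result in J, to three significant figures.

W_net ≈ -3700 J

Constant-volume legs do no work.
W(i) = (585)(21.2 − 32.8) = -6786 J; W(iii) = (266)(32.8 − 21.2) = 3086 J.
W_net = -6786 + 3086 = -3700 J (the counter-clockwise enclosed area).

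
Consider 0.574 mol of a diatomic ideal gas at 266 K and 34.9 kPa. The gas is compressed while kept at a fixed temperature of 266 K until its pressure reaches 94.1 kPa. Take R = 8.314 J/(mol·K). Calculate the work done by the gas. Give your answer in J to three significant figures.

Isothermal process: W = nRT ln(V₂/V₁) = nRT ln(P₁/P₂).
W = (0.574)(8.314)(266) × ln(34.9/94.1)
  = 1269 × ln(0.3709) = 1269 × -0.9919
W_by_gas = -1259 J.

W ≈ -1260 J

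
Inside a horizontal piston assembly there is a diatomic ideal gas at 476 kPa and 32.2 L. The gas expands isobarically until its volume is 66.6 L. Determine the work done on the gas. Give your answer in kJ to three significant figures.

Isobaric: W = P ΔV.
W = (476 kPa)(66.6 − 32.2 L) = (476)(34.4) = 16374 J.
Work on gas = −W_by = -16374 J.

W ≈ -16.4 kJ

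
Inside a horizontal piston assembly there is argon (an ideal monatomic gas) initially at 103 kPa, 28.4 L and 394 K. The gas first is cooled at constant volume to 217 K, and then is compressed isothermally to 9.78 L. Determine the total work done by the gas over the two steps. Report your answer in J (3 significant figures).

W_total ≈ -1720 J

Step 1 (isochoric): W = 0 (constant volume).
After step 1: P = 56.73 kPa (V unchanged).
Step 2 (isothermal): W = P₁V₁ ln(V₂/V₁) = (1611) ln(9.78/28.4) = -1717 J.
W_total = 0 − 1717 = -1717 J.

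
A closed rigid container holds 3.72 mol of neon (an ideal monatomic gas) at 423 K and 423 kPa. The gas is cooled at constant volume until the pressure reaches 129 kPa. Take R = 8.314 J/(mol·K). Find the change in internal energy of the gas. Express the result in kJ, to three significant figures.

Constant volume ⇒ W = 0, so Q = ΔU = nCᵥΔT with Cᵥ = 3R/2 = 12.47 J/(mol·K).
At constant V, T₂/T₁ = P₂/P₁ ⇒ ΔT = T₁(P₂/P₁ − 1) = 423·(129/423 − 1) = -294 K.
ΔU = (3.72)(12.47)(-294) = -13639 J.

ΔU ≈ -13.6 kJ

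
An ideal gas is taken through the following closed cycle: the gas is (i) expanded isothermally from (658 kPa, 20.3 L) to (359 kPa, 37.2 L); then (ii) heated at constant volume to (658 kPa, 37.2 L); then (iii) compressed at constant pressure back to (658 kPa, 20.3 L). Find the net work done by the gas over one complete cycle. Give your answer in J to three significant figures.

Leg (i): W = PᵢVᵢ ln(V_f/Vᵢ) = (13357) ln(37.2/20.3) = 8090 J.
Leg (ii): W = 0.
Leg (iii): W = PΔV = (658)(20.3 − 37.2) = -11120 J.
W_net = 8090 − 11120 = -3030 J.

W_net ≈ -3030 J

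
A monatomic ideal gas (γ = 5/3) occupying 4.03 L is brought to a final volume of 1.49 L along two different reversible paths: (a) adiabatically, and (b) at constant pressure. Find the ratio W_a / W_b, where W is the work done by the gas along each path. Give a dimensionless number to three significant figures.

W_a / W_b ≈ 2.24

Path (a) adiabatic: W = P₁V₁(1 − (V₁/V₂)^(γ−1))/(γ−1) → W_a/(P₁V₁) = -1.412.
Path (b) isobaric: W = P₁(V₂ − V₁) → W_b/(P₁V₁) = -0.6303.
W_a / W_b = -1.412 / -0.6303 = 2.24.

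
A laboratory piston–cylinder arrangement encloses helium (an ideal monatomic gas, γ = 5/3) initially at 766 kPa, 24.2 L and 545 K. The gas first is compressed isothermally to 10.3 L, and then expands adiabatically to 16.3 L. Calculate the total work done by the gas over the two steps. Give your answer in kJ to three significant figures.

Step 1 (isothermal): W = P₁V₁ ln(V₂/V₁) = (18537) ln(10.3/24.2) = -15835 J.
After step 1: P = 1800 kPa, V = 10.3 L, T = 545 K.
Step 2 (adiabatic): W = (P₁V₁ − P₂V₂)/(γ−1) = (18537 − 13650)/0.667 = 7330 J.
W_total = -15835 + 7330 = -8504 J.

W_total ≈ -8.50 kJ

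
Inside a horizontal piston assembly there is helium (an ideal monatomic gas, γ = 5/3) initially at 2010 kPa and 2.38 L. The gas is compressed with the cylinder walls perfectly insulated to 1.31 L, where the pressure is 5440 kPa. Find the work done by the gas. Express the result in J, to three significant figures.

Adiabatic: W = (P₁V₁ − P₂V₂)/(γ − 1) with γ = 5/3.
P₁V₁ = 4784 J, P₂V₂ = 7126 J.
W = (4784 − 7126) / 0.6667 = -3514 J.

W ≈ -3510 J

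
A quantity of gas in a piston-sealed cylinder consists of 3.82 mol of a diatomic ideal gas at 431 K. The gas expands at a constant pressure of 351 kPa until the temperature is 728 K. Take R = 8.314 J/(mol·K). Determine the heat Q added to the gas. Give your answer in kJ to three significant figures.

Q ≈ 33.0 kJ

Isobaric: W = nRΔT = (3.82)(8.314)(297) = 9433 J.
ΔU = nCᵥΔT with Cᵥ = 5R/2: ΔU = (3.82)(20.79)(297) = 23581 J.
Q = ΔU + W = 23581 + 9433 = 33014 J.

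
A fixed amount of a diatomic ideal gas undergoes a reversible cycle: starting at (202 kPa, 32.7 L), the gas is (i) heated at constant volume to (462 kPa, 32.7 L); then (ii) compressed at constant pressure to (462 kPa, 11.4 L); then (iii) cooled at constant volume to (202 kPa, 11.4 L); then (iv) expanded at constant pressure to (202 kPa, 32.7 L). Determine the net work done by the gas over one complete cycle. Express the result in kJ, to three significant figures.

Constant-volume legs do no work.
W(ii) = (462)(11.4 − 32.7) = -9841 J; W(iv) = (202)(32.7 − 11.4) = 4303 J.
W_net = -9841 + 4303 = -5538 J (the counter-clockwise enclosed area).

W_net ≈ -5.54 kJ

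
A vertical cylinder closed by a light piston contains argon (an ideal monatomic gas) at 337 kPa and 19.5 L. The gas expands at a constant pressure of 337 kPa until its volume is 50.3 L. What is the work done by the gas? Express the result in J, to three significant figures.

Isobaric: W = P ΔV.
W = (337 kPa)(50.3 − 19.5 L) = (337)(30.8) = 10380 J.

W ≈ 10400 J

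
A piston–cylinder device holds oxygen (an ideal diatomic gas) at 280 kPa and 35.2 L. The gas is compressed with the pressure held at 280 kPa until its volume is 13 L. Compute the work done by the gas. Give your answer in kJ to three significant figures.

W ≈ -6.22 kJ

Isobaric: W = P ΔV.
W = (280 kPa)(13 − 35.2 L) = (280)(-22.2) = -6216 J.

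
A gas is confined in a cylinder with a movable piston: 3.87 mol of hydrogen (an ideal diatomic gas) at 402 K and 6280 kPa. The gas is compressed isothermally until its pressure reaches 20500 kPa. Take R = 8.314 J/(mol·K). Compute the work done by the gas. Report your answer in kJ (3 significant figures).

W ≈ -15.3 kJ

Isothermal process: W = nRT ln(V₂/V₁) = nRT ln(P₁/P₂).
W = (3.87)(8.314)(402) × ln(6280/20500)
  = 12934 × ln(0.3063) = 12934 × -1.183
W_by_gas = -15302 J.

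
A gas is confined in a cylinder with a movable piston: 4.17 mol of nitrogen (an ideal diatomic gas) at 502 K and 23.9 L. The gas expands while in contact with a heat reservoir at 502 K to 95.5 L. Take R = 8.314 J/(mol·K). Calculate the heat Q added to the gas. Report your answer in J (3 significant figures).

Isothermal ⇒ ΔU = 0, so Q = W = nRT ln(V₂/V₁).
Q = (4.17)(8.314)(502) ln(95.5/23.9) = 17404 × 1.385 = 24109 J.

Q ≈ 24100 J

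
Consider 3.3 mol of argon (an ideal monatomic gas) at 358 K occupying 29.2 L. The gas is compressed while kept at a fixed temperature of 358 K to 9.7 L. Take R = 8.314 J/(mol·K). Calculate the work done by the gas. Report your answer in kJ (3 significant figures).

W ≈ -10.8 kJ

Isothermal: W = nRT ln(V₂/V₁).
W = (3.3)(8.314)(358) × ln(9.7/29.2)
  = 9822 × -1.102
W_by_gas = -10824 J.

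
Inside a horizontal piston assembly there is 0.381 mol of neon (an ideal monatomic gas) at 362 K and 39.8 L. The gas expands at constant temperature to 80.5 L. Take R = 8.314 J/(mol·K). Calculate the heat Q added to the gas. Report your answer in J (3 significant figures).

Q ≈ 808 J

Isothermal ⇒ ΔU = 0, so Q = W = nRT ln(V₂/V₁).
Q = (0.381)(8.314)(362) ln(80.5/39.8) = 1147 × 0.7044 = 807.7 J.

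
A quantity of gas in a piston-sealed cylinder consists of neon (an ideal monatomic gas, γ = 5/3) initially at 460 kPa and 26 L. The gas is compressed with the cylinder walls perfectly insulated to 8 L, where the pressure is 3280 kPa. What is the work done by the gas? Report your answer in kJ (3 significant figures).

Adiabatic: W = (P₁V₁ − P₂V₂)/(γ − 1) with γ = 5/3.
P₁V₁ = 11960 J, P₂V₂ = 26240 J.
W = (11960 − 26240) / 0.6667 = -21420 J.

W ≈ -21.4 kJ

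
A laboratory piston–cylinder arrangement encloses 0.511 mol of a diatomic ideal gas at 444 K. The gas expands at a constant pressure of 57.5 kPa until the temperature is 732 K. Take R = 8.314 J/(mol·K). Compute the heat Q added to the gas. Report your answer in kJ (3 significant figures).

Q ≈ 4.28 kJ

Isobaric: W = nRΔT = (0.511)(8.314)(288) = 1224 J.
ΔU = nCᵥΔT with Cᵥ = 5R/2: ΔU = (0.511)(20.79)(288) = 3059 J.
Q = ΔU + W = 3059 + 1224 = 4282 J.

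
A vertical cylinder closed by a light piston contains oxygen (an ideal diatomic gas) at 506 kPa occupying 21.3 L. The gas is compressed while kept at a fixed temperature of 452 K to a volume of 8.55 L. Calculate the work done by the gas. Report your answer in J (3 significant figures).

Isothermal: W = nRT ln(V₂/V₁) = P₁V₁ ln(V₂/V₁).
P₁V₁ = (506 kPa)(21.3 L) = 10778 J.
W = 10778 × ln(8.55/21.3) = 10778 × -0.9128
W_by_gas = -9838 J.

W ≈ -9840 J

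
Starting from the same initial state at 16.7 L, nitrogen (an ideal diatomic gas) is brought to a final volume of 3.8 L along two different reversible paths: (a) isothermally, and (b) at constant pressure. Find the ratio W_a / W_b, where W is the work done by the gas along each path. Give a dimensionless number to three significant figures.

Path (a) isothermal: W = P₁V₁ ln(V₂/V₁) → W_a/(P₁V₁) = -1.48.
Path (b) isobaric: W = P₁(V₂ − V₁) → W_b/(P₁V₁) = -0.7725.
W_a / W_b = -1.48 / -0.7725 = 1.916.

W_a / W_b ≈ 1.92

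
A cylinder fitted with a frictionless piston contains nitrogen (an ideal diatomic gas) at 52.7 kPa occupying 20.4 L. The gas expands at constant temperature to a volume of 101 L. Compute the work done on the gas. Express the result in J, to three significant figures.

Isothermal: W = nRT ln(V₂/V₁) = P₁V₁ ln(V₂/V₁).
P₁V₁ = (52.7 kPa)(20.4 L) = 1075 J.
W = 1075 × ln(101/20.4) = 1075 × 1.6
W_by_gas = 1720 J; work on gas = −W_by = -1720 J.

W ≈ -1720 J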